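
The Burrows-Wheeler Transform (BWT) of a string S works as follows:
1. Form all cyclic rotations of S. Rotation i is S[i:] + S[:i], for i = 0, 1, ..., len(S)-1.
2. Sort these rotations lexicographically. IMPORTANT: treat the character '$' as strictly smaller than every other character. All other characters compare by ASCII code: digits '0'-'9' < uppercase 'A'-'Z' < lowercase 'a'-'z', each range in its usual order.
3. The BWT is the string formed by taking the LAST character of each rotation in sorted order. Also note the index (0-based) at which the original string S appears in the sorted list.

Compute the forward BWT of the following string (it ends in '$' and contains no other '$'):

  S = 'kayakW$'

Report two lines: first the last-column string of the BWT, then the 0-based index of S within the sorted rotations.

All 7 rotations (rotation i = S[i:]+S[:i]):
  rot[0] = kayakW$
  rot[1] = ayakW$k
  rot[2] = yakW$ka
  rot[3] = akW$kay
  rot[4] = kW$kaya
  rot[5] = W$kayak
  rot[6] = $kayakW
Sorted (with $ < everything):
  sorted[0] = $kayakW  (last char: 'W')
  sorted[1] = W$kayak  (last char: 'k')
  sorted[2] = akW$kay  (last char: 'y')
  sorted[3] = ayakW$k  (last char: 'k')
  sorted[4] = kW$kaya  (last char: 'a')
  sorted[5] = kayakW$  (last char: '$')
  sorted[6] = yakW$ka  (last char: 'a')
Last column: Wkyka$a
Original string S is at sorted index 5

Answer: Wkyka$a
5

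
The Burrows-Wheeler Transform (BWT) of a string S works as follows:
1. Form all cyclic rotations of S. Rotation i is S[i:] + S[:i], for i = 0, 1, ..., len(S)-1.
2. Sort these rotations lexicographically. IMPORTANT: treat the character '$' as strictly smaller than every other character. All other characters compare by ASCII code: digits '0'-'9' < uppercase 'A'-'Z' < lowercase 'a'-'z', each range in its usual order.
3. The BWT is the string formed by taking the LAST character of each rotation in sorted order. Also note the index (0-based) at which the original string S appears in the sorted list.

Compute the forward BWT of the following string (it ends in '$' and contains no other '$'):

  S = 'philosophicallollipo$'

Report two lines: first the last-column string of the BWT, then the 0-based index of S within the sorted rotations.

All 21 rotations (rotation i = S[i:]+S[:i]):
  rot[0] = philosophicallollipo$
  rot[1] = hilosophicallollipo$p
  rot[2] = ilosophicallollipo$ph
  rot[3] = losophicallollipo$phi
  rot[4] = osophicallollipo$phil
  rot[5] = sophicallollipo$philo
  rot[6] = ophicallollipo$philos
  rot[7] = phicallollipo$philoso
  rot[8] = hicallollipo$philosop
  rot[9] = icallollipo$philosoph
  rot[10] = callollipo$philosophi
  rot[11] = allollipo$philosophic
  rot[12] = llollipo$philosophica
  rot[13] = lollipo$philosophical
  rot[14] = ollipo$philosophicall
  rot[15] = llipo$philosophicallo
  rot[16] = lipo$philosophicallol
  rot[17] = ipo$philosophicalloll
  rot[18] = po$philosophicallolli
  rot[19] = o$philosophicallollip
  rot[20] = $philosophicallollipo
Sorted (with $ < everything):
  sorted[0] = $philosophicallollipo  (last char: 'o')
  sorted[1] = allollipo$philosophic  (last char: 'c')
  sorted[2] = callollipo$philosophi  (last char: 'i')
  sorted[3] = hicallollipo$philosop  (last char: 'p')
  sorted[4] = hilosophicallollipo$p  (last char: 'p')
  sorted[5] = icallollipo$philosoph  (last char: 'h')
  sorted[6] = ilosophicallollipo$ph  (last char: 'h')
  sorted[7] = ipo$philosophicalloll  (last char: 'l')
  sorted[8] = lipo$philosophicallol  (last char: 'l')
  sorted[9] = llipo$philosophicallo  (last char: 'o')
  sorted[10] = llollipo$philosophica  (last char: 'a')
  sorted[11] = lollipo$philosophical  (last char: 'l')
  sorted[12] = losophicallollipo$phi  (last char: 'i')
  sorted[13] = o$philosophicallollip  (last char: 'p')
  sorted[14] = ollipo$philosophicall  (last char: 'l')
  sorted[15] = ophicallollipo$philos  (last char: 's')
  sorted[16] = osophicallollipo$phil  (last char: 'l')
  sorted[17] = phicallollipo$philoso  (last char: 'o')
  sorted[18] = philosophicallollipo$  (last char: '$')
  sorted[19] = po$philosophicallolli  (last char: 'i')
  sorted[20] = sophicallollipo$philo  (last char: 'o')
Last column: ocipphhlloaliplslo$io
Original string S is at sorted index 18

Answer: ocipphhlloaliplslo$io
18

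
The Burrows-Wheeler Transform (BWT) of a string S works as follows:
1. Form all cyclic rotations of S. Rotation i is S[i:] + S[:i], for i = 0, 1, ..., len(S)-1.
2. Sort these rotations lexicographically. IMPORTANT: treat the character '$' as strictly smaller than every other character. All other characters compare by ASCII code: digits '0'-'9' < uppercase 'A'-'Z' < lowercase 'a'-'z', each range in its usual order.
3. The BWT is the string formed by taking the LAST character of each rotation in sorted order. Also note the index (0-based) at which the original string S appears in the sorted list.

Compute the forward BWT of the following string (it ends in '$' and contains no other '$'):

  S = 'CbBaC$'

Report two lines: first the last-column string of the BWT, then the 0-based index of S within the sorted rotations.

All 6 rotations (rotation i = S[i:]+S[:i]):
  rot[0] = CbBaC$
  rot[1] = bBaC$C
  rot[2] = BaC$Cb
  rot[3] = aC$CbB
  rot[4] = C$CbBa
  rot[5] = $CbBaC
Sorted (with $ < everything):
  sorted[0] = $CbBaC  (last char: 'C')
  sorted[1] = BaC$Cb  (last char: 'b')
  sorted[2] = C$CbBa  (last char: 'a')
  sorted[3] = CbBaC$  (last char: '$')
  sorted[4] = aC$CbB  (last char: 'B')
  sorted[5] = bBaC$C  (last char: 'C')
Last column: Cba$BC
Original string S is at sorted index 3

Answer: Cba$BC
3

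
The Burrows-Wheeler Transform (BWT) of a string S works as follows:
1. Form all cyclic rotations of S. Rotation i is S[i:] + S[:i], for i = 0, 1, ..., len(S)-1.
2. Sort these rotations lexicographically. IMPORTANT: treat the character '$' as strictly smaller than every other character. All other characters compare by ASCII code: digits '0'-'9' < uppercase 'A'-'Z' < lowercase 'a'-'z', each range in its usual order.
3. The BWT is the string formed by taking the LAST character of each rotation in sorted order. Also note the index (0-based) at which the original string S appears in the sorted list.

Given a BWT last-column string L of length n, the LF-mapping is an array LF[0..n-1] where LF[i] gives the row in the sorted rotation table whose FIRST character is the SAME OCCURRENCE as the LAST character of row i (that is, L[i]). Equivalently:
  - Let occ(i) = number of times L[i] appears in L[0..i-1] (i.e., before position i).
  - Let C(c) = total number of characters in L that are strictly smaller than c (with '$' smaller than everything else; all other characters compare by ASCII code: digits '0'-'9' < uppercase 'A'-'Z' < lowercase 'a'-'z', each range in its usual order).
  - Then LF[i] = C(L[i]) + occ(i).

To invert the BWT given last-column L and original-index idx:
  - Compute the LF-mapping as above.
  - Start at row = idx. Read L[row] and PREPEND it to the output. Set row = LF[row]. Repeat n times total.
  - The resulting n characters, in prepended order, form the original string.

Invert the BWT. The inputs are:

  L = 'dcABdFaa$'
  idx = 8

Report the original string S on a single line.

Answer: dacABFad$

Derivation:
LF mapping: 7 6 1 2 8 3 4 5 0
Walk LF starting at row 8, prepending L[row]:
  step 1: row=8, L[8]='$', prepend. Next row=LF[8]=0
  step 2: row=0, L[0]='d', prepend. Next row=LF[0]=7
  step 3: row=7, L[7]='a', prepend. Next row=LF[7]=5
  step 4: row=5, L[5]='F', prepend. Next row=LF[5]=3
  step 5: row=3, L[3]='B', prepend. Next row=LF[3]=2
  step 6: row=2, L[2]='A', prepend. Next row=LF[2]=1
  step 7: row=1, L[1]='c', prepend. Next row=LF[1]=6
  step 8: row=6, L[6]='a', prepend. Next row=LF[6]=4
  step 9: row=4, L[4]='d', prepend. Next row=LF[4]=8
Reversed output: dacABFad$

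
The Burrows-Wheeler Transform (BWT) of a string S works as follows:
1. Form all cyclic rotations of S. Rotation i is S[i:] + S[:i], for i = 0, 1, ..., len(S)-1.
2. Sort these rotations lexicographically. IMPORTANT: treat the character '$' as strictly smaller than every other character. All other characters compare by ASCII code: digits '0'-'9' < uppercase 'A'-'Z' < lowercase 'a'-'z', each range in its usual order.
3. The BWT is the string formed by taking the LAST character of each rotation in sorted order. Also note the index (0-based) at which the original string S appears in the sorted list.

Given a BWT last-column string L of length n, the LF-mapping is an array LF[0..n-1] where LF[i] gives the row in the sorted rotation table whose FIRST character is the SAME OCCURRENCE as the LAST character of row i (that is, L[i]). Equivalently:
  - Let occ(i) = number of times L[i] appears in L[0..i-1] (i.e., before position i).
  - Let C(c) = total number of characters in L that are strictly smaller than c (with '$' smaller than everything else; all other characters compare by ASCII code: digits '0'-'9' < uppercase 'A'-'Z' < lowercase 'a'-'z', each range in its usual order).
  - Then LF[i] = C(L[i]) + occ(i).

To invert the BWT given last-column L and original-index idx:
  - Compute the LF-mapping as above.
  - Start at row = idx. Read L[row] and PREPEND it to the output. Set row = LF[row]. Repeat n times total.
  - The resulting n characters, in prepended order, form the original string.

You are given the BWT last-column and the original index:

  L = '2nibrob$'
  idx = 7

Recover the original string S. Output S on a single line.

Answer: ribbon2$

Derivation:
LF mapping: 1 5 4 2 7 6 3 0
Walk LF starting at row 7, prepending L[row]:
  step 1: row=7, L[7]='$', prepend. Next row=LF[7]=0
  step 2: row=0, L[0]='2', prepend. Next row=LF[0]=1
  step 3: row=1, L[1]='n', prepend. Next row=LF[1]=5
  step 4: row=5, L[5]='o', prepend. Next row=LF[5]=6
  step 5: row=6, L[6]='b', prepend. Next row=LF[6]=3
  step 6: row=3, L[3]='b', prepend. Next row=LF[3]=2
  step 7: row=2, L[2]='i', prepend. Next row=LF[2]=4
  step 8: row=4, L[4]='r', prepend. Next row=LF[4]=7
Reversed output: ribbon2$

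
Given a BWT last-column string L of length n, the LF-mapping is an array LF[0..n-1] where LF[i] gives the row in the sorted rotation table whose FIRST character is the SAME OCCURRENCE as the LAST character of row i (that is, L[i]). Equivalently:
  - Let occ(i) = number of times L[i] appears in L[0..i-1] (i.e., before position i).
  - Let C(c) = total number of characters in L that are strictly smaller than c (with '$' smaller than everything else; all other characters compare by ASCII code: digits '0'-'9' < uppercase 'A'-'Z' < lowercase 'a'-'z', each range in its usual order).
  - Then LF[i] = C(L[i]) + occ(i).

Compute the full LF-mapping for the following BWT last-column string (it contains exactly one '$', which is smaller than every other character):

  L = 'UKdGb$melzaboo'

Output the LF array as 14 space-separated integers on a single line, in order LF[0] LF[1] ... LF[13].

Answer: 3 2 7 1 5 0 10 8 9 13 4 6 11 12

Derivation:
Char counts: '$':1, 'G':1, 'K':1, 'U':1, 'a':1, 'b':2, 'd':1, 'e':1, 'l':1, 'm':1, 'o':2, 'z':1
C (first-col start): C('$')=0, C('G')=1, C('K')=2, C('U')=3, C('a')=4, C('b')=5, C('d')=7, C('e')=8, C('l')=9, C('m')=10, C('o')=11, C('z')=13
L[0]='U': occ=0, LF[0]=C('U')+0=3+0=3
L[1]='K': occ=0, LF[1]=C('K')+0=2+0=2
L[2]='d': occ=0, LF[2]=C('d')+0=7+0=7
L[3]='G': occ=0, LF[3]=C('G')+0=1+0=1
L[4]='b': occ=0, LF[4]=C('b')+0=5+0=5
L[5]='$': occ=0, LF[5]=C('$')+0=0+0=0
L[6]='m': occ=0, LF[6]=C('m')+0=10+0=10
L[7]='e': occ=0, LF[7]=C('e')+0=8+0=8
L[8]='l': occ=0, LF[8]=C('l')+0=9+0=9
L[9]='z': occ=0, LF[9]=C('z')+0=13+0=13
L[10]='a': occ=0, LF[10]=C('a')+0=4+0=4
L[11]='b': occ=1, LF[11]=C('b')+1=5+1=6
L[12]='o': occ=0, LF[12]=C('o')+0=11+0=11
L[13]='o': occ=1, LF[13]=C('o')+1=11+1=12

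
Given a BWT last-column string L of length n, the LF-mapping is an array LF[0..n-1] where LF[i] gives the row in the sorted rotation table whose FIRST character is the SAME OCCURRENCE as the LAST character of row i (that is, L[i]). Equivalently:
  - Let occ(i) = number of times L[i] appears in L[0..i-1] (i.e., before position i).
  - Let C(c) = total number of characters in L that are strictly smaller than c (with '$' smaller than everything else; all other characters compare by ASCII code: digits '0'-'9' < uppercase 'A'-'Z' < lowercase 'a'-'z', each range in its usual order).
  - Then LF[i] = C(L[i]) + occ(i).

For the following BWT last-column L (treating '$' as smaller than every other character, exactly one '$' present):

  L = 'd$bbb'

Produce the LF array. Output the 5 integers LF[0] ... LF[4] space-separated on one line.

Char counts: '$':1, 'b':3, 'd':1
C (first-col start): C('$')=0, C('b')=1, C('d')=4
L[0]='d': occ=0, LF[0]=C('d')+0=4+0=4
L[1]='$': occ=0, LF[1]=C('$')+0=0+0=0
L[2]='b': occ=0, LF[2]=C('b')+0=1+0=1
L[3]='b': occ=1, LF[3]=C('b')+1=1+1=2
L[4]='b': occ=2, LF[4]=C('b')+2=1+2=3

Answer: 4 0 1 2 3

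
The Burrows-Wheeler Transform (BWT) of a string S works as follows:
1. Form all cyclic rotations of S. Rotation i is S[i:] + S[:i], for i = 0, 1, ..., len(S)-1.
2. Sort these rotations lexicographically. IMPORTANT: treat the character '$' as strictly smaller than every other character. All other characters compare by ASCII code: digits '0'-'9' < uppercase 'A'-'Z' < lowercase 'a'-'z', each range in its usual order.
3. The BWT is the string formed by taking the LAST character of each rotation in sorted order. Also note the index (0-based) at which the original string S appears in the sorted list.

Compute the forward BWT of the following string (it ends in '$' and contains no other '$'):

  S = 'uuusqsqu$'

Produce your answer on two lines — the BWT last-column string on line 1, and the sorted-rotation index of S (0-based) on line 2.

All 9 rotations (rotation i = S[i:]+S[:i]):
  rot[0] = uuusqsqu$
  rot[1] = uusqsqu$u
  rot[2] = usqsqu$uu
  rot[3] = sqsqu$uuu
  rot[4] = qsqu$uuus
  rot[5] = squ$uuusq
  rot[6] = qu$uuusqs
  rot[7] = u$uuusqsq
  rot[8] = $uuusqsqu
Sorted (with $ < everything):
  sorted[0] = $uuusqsqu  (last char: 'u')
  sorted[1] = qsqu$uuus  (last char: 's')
  sorted[2] = qu$uuusqs  (last char: 's')
  sorted[3] = sqsqu$uuu  (last char: 'u')
  sorted[4] = squ$uuusq  (last char: 'q')
  sorted[5] = u$uuusqsq  (last char: 'q')
  sorted[6] = usqsqu$uu  (last char: 'u')
  sorted[7] = uusqsqu$u  (last char: 'u')
  sorted[8] = uuusqsqu$  (last char: '$')
Last column: ussuqquu$
Original string S is at sorted index 8

Answer: ussuqquu$
8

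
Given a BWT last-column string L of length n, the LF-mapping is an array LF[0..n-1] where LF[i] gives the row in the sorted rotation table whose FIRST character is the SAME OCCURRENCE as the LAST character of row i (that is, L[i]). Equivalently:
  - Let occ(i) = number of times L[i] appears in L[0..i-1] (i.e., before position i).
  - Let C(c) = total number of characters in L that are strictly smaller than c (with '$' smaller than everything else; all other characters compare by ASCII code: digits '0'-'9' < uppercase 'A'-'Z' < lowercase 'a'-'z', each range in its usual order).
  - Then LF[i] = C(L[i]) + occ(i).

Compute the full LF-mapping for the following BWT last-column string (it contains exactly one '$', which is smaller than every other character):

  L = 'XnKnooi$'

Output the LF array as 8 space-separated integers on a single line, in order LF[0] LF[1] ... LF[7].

Answer: 2 4 1 5 6 7 3 0

Derivation:
Char counts: '$':1, 'K':1, 'X':1, 'i':1, 'n':2, 'o':2
C (first-col start): C('$')=0, C('K')=1, C('X')=2, C('i')=3, C('n')=4, C('o')=6
L[0]='X': occ=0, LF[0]=C('X')+0=2+0=2
L[1]='n': occ=0, LF[1]=C('n')+0=4+0=4
L[2]='K': occ=0, LF[2]=C('K')+0=1+0=1
L[3]='n': occ=1, LF[3]=C('n')+1=4+1=5
L[4]='o': occ=0, LF[4]=C('o')+0=6+0=6
L[5]='o': occ=1, LF[5]=C('o')+1=6+1=7
L[6]='i': occ=0, LF[6]=C('i')+0=3+0=3
L[7]='$': occ=0, LF[7]=C('$')+0=0+0=0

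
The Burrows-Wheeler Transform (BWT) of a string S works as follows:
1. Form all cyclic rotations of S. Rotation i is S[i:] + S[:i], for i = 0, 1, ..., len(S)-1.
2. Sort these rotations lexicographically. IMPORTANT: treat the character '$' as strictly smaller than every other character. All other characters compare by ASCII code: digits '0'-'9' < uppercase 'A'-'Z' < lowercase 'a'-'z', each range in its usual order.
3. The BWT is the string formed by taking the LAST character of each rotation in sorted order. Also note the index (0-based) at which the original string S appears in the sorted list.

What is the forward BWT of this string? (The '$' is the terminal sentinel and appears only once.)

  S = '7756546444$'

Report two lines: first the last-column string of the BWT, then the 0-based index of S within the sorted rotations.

All 11 rotations (rotation i = S[i:]+S[:i]):
  rot[0] = 7756546444$
  rot[1] = 756546444$7
  rot[2] = 56546444$77
  rot[3] = 6546444$775
  rot[4] = 546444$7756
  rot[5] = 46444$77565
  rot[6] = 6444$775654
  rot[7] = 444$7756546
  rot[8] = 44$77565464
  rot[9] = 4$775654644
  rot[10] = $7756546444
Sorted (with $ < everything):
  sorted[0] = $7756546444  (last char: '4')
  sorted[1] = 4$775654644  (last char: '4')
  sorted[2] = 44$77565464  (last char: '4')
  sorted[3] = 444$7756546  (last char: '6')
  sorted[4] = 46444$77565  (last char: '5')
  sorted[5] = 546444$7756  (last char: '6')
  sorted[6] = 56546444$77  (last char: '7')
  sorted[7] = 6444$775654  (last char: '4')
  sorted[8] = 6546444$775  (last char: '5')
  sorted[9] = 756546444$7  (last char: '7')
  sorted[10] = 7756546444$  (last char: '$')
Last column: 4446567457$
Original string S is at sorted index 10

Answer: 4446567457$
10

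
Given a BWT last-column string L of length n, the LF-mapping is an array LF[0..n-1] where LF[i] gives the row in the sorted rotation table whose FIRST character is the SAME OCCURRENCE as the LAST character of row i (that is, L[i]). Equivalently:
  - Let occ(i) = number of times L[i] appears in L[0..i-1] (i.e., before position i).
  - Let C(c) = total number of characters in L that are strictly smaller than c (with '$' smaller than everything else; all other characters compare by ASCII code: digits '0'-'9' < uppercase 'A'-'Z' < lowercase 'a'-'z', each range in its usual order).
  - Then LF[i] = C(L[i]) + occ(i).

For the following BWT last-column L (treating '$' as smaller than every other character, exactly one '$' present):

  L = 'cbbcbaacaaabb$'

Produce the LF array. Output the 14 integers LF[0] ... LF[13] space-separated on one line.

Char counts: '$':1, 'a':5, 'b':5, 'c':3
C (first-col start): C('$')=0, C('a')=1, C('b')=6, C('c')=11
L[0]='c': occ=0, LF[0]=C('c')+0=11+0=11
L[1]='b': occ=0, LF[1]=C('b')+0=6+0=6
L[2]='b': occ=1, LF[2]=C('b')+1=6+1=7
L[3]='c': occ=1, LF[3]=C('c')+1=11+1=12
L[4]='b': occ=2, LF[4]=C('b')+2=6+2=8
L[5]='a': occ=0, LF[5]=C('a')+0=1+0=1
L[6]='a': occ=1, LF[6]=C('a')+1=1+1=2
L[7]='c': occ=2, LF[7]=C('c')+2=11+2=13
L[8]='a': occ=2, LF[8]=C('a')+2=1+2=3
L[9]='a': occ=3, LF[9]=C('a')+3=1+3=4
L[10]='a': occ=4, LF[10]=C('a')+4=1+4=5
L[11]='b': occ=3, LF[11]=C('b')+3=6+3=9
L[12]='b': occ=4, LF[12]=C('b')+4=6+4=10
L[13]='$': occ=0, LF[13]=C('$')+0=0+0=0

Answer: 11 6 7 12 8 1 2 13 3 4 5 9 10 0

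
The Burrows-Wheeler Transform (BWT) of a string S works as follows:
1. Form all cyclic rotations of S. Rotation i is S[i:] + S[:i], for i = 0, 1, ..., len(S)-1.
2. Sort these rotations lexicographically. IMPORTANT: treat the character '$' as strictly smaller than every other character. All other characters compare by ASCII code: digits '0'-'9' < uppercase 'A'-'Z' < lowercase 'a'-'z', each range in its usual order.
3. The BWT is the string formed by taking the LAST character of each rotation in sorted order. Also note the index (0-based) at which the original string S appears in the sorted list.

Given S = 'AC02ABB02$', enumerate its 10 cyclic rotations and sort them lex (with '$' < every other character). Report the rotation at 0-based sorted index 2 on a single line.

All 10 rotations (rotation i = S[i:]+S[:i]):
  rot[0] = AC02ABB02$
  rot[1] = C02ABB02$A
  rot[2] = 02ABB02$AC
  rot[3] = 2ABB02$AC0
  rot[4] = ABB02$AC02
  rot[5] = BB02$AC02A
  rot[6] = B02$AC02AB
  rot[7] = 02$AC02ABB
  rot[8] = 2$AC02ABB0
  rot[9] = $AC02ABB02
Sorted (with $ < everything):
  sorted[0] = $AC02ABB02
  sorted[1] = 02$AC02ABB
  sorted[2] = 02ABB02$AC
  sorted[3] = 2$AC02ABB0
  sorted[4] = 2ABB02$AC0
  sorted[5] = ABB02$AC02
  sorted[6] = AC02ABB02$
  sorted[7] = B02$AC02AB
  sorted[8] = BB02$AC02A
  sorted[9] = C02ABB02$A
sorted[2] = 02ABB02$AC

Answer: 02ABB02$AC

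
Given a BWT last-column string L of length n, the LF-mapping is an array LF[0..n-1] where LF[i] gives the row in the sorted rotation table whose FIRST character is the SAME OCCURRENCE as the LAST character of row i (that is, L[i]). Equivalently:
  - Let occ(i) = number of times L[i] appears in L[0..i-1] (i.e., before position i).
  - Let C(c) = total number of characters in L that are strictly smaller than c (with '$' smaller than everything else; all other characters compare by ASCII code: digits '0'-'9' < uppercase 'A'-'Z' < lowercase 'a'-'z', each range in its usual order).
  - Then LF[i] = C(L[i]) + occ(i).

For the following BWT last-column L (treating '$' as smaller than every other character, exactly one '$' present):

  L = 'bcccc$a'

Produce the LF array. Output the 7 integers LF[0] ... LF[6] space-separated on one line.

Answer: 2 3 4 5 6 0 1

Derivation:
Char counts: '$':1, 'a':1, 'b':1, 'c':4
C (first-col start): C('$')=0, C('a')=1, C('b')=2, C('c')=3
L[0]='b': occ=0, LF[0]=C('b')+0=2+0=2
L[1]='c': occ=0, LF[1]=C('c')+0=3+0=3
L[2]='c': occ=1, LF[2]=C('c')+1=3+1=4
L[3]='c': occ=2, LF[3]=C('c')+2=3+2=5
L[4]='c': occ=3, LF[4]=C('c')+3=3+3=6
L[5]='$': occ=0, LF[5]=C('$')+0=0+0=0
L[6]='a': occ=0, LF[6]=C('a')+0=1+0=1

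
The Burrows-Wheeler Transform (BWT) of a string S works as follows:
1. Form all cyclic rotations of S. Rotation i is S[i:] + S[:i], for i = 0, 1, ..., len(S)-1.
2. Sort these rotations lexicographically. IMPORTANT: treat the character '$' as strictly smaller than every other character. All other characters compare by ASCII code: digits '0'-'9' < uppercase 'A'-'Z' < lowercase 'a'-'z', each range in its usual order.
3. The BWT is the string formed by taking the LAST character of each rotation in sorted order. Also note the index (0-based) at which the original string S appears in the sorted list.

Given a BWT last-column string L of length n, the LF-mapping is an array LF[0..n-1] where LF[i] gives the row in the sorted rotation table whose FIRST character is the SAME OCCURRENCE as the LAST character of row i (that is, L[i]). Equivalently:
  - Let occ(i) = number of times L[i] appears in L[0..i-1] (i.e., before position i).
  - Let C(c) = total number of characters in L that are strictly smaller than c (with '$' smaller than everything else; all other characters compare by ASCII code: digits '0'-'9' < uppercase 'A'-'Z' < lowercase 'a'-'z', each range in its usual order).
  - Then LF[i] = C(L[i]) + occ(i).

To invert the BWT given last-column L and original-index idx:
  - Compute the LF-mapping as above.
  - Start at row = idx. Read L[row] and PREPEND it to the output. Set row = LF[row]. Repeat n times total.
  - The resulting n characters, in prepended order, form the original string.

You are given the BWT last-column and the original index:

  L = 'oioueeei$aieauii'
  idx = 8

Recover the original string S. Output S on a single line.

Answer: iiaiiueeeeiuoao$

Derivation:
LF mapping: 12 7 13 14 3 4 5 8 0 1 9 6 2 15 10 11
Walk LF starting at row 8, prepending L[row]:
  step 1: row=8, L[8]='$', prepend. Next row=LF[8]=0
  step 2: row=0, L[0]='o', prepend. Next row=LF[0]=12
  step 3: row=12, L[12]='a', prepend. Next row=LF[12]=2
  step 4: row=2, L[2]='o', prepend. Next row=LF[2]=13
  step 5: row=13, L[13]='u', prepend. Next row=LF[13]=15
  step 6: row=15, L[15]='i', prepend. Next row=LF[15]=11
  step 7: row=11, L[11]='e', prepend. Next row=LF[11]=6
  step 8: row=6, L[6]='e', prepend. Next row=LF[6]=5
  step 9: row=5, L[5]='e', prepend. Next row=LF[5]=4
  step 10: row=4, L[4]='e', prepend. Next row=LF[4]=3
  step 11: row=3, L[3]='u', prepend. Next row=LF[3]=14
  step 12: row=14, L[14]='i', prepend. Next row=LF[14]=10
  step 13: row=10, L[10]='i', prepend. Next row=LF[10]=9
  step 14: row=9, L[9]='a', prepend. Next row=LF[9]=1
  step 15: row=1, L[1]='i', prepend. Next row=LF[1]=7
  step 16: row=7, L[7]='i', prepend. Next row=LF[7]=8
Reversed output: iiaiiueeeeiuoao$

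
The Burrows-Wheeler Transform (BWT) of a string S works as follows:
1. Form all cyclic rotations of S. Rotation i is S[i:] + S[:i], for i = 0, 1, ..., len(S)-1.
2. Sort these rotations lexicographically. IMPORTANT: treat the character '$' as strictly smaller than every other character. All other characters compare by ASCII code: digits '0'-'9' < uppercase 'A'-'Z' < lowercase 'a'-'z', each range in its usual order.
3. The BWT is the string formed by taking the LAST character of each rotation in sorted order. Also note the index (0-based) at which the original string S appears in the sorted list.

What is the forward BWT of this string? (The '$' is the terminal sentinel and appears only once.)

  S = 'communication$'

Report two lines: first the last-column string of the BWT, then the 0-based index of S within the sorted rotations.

Answer: nci$ntomouciam
3

Derivation:
All 14 rotations (rotation i = S[i:]+S[:i]):
  rot[0] = communication$
  rot[1] = ommunication$c
  rot[2] = mmunication$co
  rot[3] = munication$com
  rot[4] = unication$comm
  rot[5] = nication$commu
  rot[6] = ication$commun
  rot[7] = cation$communi
  rot[8] = ation$communic
  rot[9] = tion$communica
  rot[10] = ion$communicat
  rot[11] = on$communicati
  rot[12] = n$communicatio
  rot[13] = $communication
Sorted (with $ < everything):
  sorted[0] = $communication  (last char: 'n')
  sorted[1] = ation$communic  (last char: 'c')
  sorted[2] = cation$communi  (last char: 'i')
  sorted[3] = communication$  (last char: '$')
  sorted[4] = ication$commun  (last char: 'n')
  sorted[5] = ion$communicat  (last char: 't')
  sorted[6] = mmunication$co  (last char: 'o')
  sorted[7] = munication$com  (last char: 'm')
  sorted[8] = n$communicatio  (last char: 'o')
  sorted[9] = nication$commu  (last char: 'u')
  sorted[10] = ommunication$c  (last char: 'c')
  sorted[11] = on$communicati  (last char: 'i')
  sorted[12] = tion$communica  (last char: 'a')
  sorted[13] = unication$comm  (last char: 'm')
Last column: nci$ntomouciam
Original string S is at sorted index 3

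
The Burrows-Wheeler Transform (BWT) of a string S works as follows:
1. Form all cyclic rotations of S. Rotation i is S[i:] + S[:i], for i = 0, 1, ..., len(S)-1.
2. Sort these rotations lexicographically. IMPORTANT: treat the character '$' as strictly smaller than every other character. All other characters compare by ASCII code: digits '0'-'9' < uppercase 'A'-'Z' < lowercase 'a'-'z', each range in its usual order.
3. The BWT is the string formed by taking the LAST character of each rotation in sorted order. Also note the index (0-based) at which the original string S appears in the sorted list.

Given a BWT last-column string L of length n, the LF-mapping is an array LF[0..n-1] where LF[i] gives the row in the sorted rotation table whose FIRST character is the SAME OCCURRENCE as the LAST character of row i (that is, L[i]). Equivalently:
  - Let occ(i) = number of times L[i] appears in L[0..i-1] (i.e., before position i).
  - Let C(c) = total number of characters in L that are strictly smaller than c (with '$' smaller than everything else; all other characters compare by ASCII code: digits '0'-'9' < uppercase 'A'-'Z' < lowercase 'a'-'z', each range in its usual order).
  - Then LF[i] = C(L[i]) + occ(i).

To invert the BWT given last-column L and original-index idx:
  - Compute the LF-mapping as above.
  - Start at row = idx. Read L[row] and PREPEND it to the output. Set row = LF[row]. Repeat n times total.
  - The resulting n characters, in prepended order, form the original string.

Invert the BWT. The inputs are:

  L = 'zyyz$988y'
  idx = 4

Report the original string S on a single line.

Answer: y8yz9y8z$

Derivation:
LF mapping: 7 4 5 8 0 3 1 2 6
Walk LF starting at row 4, prepending L[row]:
  step 1: row=4, L[4]='$', prepend. Next row=LF[4]=0
  step 2: row=0, L[0]='z', prepend. Next row=LF[0]=7
  step 3: row=7, L[7]='8', prepend. Next row=LF[7]=2
  step 4: row=2, L[2]='y', prepend. Next row=LF[2]=5
  step 5: row=5, L[5]='9', prepend. Next row=LF[5]=3
  step 6: row=3, L[3]='z', prepend. Next row=LF[3]=8
  step 7: row=8, L[8]='y', prepend. Next row=LF[8]=6
  step 8: row=6, L[6]='8', prepend. Next row=LF[6]=1
  step 9: row=1, L[1]='y', prepend. Next row=LF[1]=4
Reversed output: y8yz9y8z$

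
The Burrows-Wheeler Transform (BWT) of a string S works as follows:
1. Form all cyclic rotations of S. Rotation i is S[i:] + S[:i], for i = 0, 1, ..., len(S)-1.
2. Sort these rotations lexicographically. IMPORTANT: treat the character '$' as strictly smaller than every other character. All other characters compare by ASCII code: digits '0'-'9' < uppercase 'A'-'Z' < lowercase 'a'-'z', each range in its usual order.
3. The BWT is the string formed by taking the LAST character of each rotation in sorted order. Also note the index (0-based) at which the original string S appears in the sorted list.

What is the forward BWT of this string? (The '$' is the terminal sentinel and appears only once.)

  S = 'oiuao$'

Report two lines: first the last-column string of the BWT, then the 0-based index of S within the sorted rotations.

All 6 rotations (rotation i = S[i:]+S[:i]):
  rot[0] = oiuao$
  rot[1] = iuao$o
  rot[2] = uao$oi
  rot[3] = ao$oiu
  rot[4] = o$oiua
  rot[5] = $oiuao
Sorted (with $ < everything):
  sorted[0] = $oiuao  (last char: 'o')
  sorted[1] = ao$oiu  (last char: 'u')
  sorted[2] = iuao$o  (last char: 'o')
  sorted[3] = o$oiua  (last char: 'a')
  sorted[4] = oiuao$  (last char: '$')
  sorted[5] = uao$oi  (last char: 'i')
Last column: ouoa$i
Original string S is at sorted index 4

Answer: ouoa$i
4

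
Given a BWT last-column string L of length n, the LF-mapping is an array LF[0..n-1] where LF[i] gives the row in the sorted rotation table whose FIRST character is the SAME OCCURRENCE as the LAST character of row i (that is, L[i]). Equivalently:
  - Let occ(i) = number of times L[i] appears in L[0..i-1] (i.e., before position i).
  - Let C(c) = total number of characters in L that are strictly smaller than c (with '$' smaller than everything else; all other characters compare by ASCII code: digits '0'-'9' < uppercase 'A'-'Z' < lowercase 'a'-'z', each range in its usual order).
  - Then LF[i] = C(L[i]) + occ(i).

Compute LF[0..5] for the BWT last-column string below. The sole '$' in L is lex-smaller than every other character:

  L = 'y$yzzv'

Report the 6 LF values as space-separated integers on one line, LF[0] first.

Char counts: '$':1, 'v':1, 'y':2, 'z':2
C (first-col start): C('$')=0, C('v')=1, C('y')=2, C('z')=4
L[0]='y': occ=0, LF[0]=C('y')+0=2+0=2
L[1]='$': occ=0, LF[1]=C('$')+0=0+0=0
L[2]='y': occ=1, LF[2]=C('y')+1=2+1=3
L[3]='z': occ=0, LF[3]=C('z')+0=4+0=4
L[4]='z': occ=1, LF[4]=C('z')+1=4+1=5
L[5]='v': occ=0, LF[5]=C('v')+0=1+0=1

Answer: 2 0 3 4 5 1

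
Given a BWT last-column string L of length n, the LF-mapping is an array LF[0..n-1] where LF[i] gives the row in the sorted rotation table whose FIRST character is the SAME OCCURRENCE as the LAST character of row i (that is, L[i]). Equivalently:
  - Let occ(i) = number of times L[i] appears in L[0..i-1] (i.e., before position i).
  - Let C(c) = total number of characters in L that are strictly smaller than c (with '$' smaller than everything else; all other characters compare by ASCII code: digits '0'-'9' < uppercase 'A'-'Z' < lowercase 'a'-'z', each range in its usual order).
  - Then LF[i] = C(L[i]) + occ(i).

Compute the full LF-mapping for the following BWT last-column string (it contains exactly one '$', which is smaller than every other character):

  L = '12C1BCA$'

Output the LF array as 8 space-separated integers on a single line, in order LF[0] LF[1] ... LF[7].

Char counts: '$':1, '1':2, '2':1, 'A':1, 'B':1, 'C':2
C (first-col start): C('$')=0, C('1')=1, C('2')=3, C('A')=4, C('B')=5, C('C')=6
L[0]='1': occ=0, LF[0]=C('1')+0=1+0=1
L[1]='2': occ=0, LF[1]=C('2')+0=3+0=3
L[2]='C': occ=0, LF[2]=C('C')+0=6+0=6
L[3]='1': occ=1, LF[3]=C('1')+1=1+1=2
L[4]='B': occ=0, LF[4]=C('B')+0=5+0=5
L[5]='C': occ=1, LF[5]=C('C')+1=6+1=7
L[6]='A': occ=0, LF[6]=C('A')+0=4+0=4
L[7]='$': occ=0, LF[7]=C('$')+0=0+0=0

Answer: 1 3 6 2 5 7 4 0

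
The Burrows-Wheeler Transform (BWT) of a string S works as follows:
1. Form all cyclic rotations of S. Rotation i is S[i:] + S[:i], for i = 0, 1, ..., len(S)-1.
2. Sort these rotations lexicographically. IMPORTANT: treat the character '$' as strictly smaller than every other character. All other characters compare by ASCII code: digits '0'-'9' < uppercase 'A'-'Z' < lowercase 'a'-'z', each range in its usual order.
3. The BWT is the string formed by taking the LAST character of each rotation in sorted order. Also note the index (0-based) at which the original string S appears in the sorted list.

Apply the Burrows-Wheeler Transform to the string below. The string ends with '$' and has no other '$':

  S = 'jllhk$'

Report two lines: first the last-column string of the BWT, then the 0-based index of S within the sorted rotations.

Answer: kl$hlj
2

Derivation:
All 6 rotations (rotation i = S[i:]+S[:i]):
  rot[0] = jllhk$
  rot[1] = llhk$j
  rot[2] = lhk$jl
  rot[3] = hk$jll
  rot[4] = k$jllh
  rot[5] = $jllhk
Sorted (with $ < everything):
  sorted[0] = $jllhk  (last char: 'k')
  sorted[1] = hk$jll  (last char: 'l')
  sorted[2] = jllhk$  (last char: '$')
  sorted[3] = k$jllh  (last char: 'h')
  sorted[4] = lhk$jl  (last char: 'l')
  sorted[5] = llhk$j  (last char: 'j')
Last column: kl$hlj
Original string S is at sorted index 2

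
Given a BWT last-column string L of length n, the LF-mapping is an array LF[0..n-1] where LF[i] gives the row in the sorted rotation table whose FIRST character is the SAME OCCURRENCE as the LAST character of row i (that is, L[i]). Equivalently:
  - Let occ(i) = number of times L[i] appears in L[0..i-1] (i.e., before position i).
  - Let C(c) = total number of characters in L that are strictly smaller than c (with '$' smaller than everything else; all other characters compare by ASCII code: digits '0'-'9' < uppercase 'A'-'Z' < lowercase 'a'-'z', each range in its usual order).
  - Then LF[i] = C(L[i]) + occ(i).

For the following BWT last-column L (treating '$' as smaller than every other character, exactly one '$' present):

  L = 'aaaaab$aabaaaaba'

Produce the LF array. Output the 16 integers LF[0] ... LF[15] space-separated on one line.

Char counts: '$':1, 'a':12, 'b':3
C (first-col start): C('$')=0, C('a')=1, C('b')=13
L[0]='a': occ=0, LF[0]=C('a')+0=1+0=1
L[1]='a': occ=1, LF[1]=C('a')+1=1+1=2
L[2]='a': occ=2, LF[2]=C('a')+2=1+2=3
L[3]='a': occ=3, LF[3]=C('a')+3=1+3=4
L[4]='a': occ=4, LF[4]=C('a')+4=1+4=5
L[5]='b': occ=0, LF[5]=C('b')+0=13+0=13
L[6]='$': occ=0, LF[6]=C('$')+0=0+0=0
L[7]='a': occ=5, LF[7]=C('a')+5=1+5=6
L[8]='a': occ=6, LF[8]=C('a')+6=1+6=7
L[9]='b': occ=1, LF[9]=C('b')+1=13+1=14
L[10]='a': occ=7, LF[10]=C('a')+7=1+7=8
L[11]='a': occ=8, LF[11]=C('a')+8=1+8=9
L[12]='a': occ=9, LF[12]=C('a')+9=1+9=10
L[13]='a': occ=10, LF[13]=C('a')+10=1+10=11
L[14]='b': occ=2, LF[14]=C('b')+2=13+2=15
L[15]='a': occ=11, LF[15]=C('a')+11=1+11=12

Answer: 1 2 3 4 5 13 0 6 7 14 8 9 10 11 15 12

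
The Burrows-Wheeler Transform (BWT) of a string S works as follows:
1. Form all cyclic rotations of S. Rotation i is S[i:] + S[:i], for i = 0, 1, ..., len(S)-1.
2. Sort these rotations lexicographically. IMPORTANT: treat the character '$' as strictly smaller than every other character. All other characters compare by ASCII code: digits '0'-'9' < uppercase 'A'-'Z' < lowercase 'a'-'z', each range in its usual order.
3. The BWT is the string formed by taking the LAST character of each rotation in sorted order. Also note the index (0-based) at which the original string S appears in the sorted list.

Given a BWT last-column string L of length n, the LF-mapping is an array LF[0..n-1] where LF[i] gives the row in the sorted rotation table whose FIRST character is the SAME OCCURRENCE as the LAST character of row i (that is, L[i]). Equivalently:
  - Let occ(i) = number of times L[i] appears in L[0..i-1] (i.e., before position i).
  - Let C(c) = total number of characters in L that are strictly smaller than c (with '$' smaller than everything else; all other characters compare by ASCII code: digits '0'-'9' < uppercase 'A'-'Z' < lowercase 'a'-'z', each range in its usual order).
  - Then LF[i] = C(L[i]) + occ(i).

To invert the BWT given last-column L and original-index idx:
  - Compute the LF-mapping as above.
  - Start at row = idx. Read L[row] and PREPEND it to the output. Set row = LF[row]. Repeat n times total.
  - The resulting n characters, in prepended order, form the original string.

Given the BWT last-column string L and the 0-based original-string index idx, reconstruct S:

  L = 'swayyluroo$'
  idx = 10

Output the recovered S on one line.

LF mapping: 6 8 1 9 10 2 7 5 3 4 0
Walk LF starting at row 10, prepending L[row]:
  step 1: row=10, L[10]='$', prepend. Next row=LF[10]=0
  step 2: row=0, L[0]='s', prepend. Next row=LF[0]=6
  step 3: row=6, L[6]='u', prepend. Next row=LF[6]=7
  step 4: row=7, L[7]='r', prepend. Next row=LF[7]=5
  step 5: row=5, L[5]='l', prepend. Next row=LF[5]=2
  step 6: row=2, L[2]='a', prepend. Next row=LF[2]=1
  step 7: row=1, L[1]='w', prepend. Next row=LF[1]=8
  step 8: row=8, L[8]='o', prepend. Next row=LF[8]=3
  step 9: row=3, L[3]='y', prepend. Next row=LF[3]=9
  step 10: row=9, L[9]='o', prepend. Next row=LF[9]=4
  step 11: row=4, L[4]='y', prepend. Next row=LF[4]=10
Reversed output: yoyowalrus$

Answer: yoyowalrus$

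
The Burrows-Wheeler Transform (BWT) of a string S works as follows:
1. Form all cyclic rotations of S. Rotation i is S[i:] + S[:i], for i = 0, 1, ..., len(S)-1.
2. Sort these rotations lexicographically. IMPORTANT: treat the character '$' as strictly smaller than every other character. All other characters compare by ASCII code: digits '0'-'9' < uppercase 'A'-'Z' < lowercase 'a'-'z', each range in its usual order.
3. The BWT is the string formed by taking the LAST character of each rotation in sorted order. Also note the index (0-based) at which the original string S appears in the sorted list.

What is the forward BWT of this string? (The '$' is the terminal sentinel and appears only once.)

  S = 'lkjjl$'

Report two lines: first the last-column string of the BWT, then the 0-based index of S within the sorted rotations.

Answer: lkjlj$
5

Derivation:
All 6 rotations (rotation i = S[i:]+S[:i]):
  rot[0] = lkjjl$
  rot[1] = kjjl$l
  rot[2] = jjl$lk
  rot[3] = jl$lkj
  rot[4] = l$lkjj
  rot[5] = $lkjjl
Sorted (with $ < everything):
  sorted[0] = $lkjjl  (last char: 'l')
  sorted[1] = jjl$lk  (last char: 'k')
  sorted[2] = jl$lkj  (last char: 'j')
  sorted[3] = kjjl$l  (last char: 'l')
  sorted[4] = l$lkjj  (last char: 'j')
  sorted[5] = lkjjl$  (last char: '$')
Last column: lkjlj$
Original string S is at sorted index 5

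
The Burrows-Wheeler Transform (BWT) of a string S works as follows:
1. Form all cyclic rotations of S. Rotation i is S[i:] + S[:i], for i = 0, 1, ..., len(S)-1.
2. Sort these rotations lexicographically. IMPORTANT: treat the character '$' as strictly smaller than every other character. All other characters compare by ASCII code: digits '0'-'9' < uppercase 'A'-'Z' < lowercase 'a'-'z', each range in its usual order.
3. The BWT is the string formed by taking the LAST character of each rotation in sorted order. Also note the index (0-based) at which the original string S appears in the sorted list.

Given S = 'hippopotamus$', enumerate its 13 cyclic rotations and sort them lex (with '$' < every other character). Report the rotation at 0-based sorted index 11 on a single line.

Answer: tamus$hippopo

Derivation:
All 13 rotations (rotation i = S[i:]+S[:i]):
  rot[0] = hippopotamus$
  rot[1] = ippopotamus$h
  rot[2] = ppopotamus$hi
  rot[3] = popotamus$hip
  rot[4] = opotamus$hipp
  rot[5] = potamus$hippo
  rot[6] = otamus$hippop
  rot[7] = tamus$hippopo
  rot[8] = amus$hippopot
  rot[9] = mus$hippopota
  rot[10] = us$hippopotam
  rot[11] = s$hippopotamu
  rot[12] = $hippopotamus
Sorted (with $ < everything):
  sorted[0] = $hippopotamus
  sorted[1] = amus$hippopot
  sorted[2] = hippopotamus$
  sorted[3] = ippopotamus$h
  sorted[4] = mus$hippopota
  sorted[5] = opotamus$hipp
  sorted[6] = otamus$hippop
  sorted[7] = popotamus$hip
  sorted[8] = potamus$hippo
  sorted[9] = ppopotamus$hi
  sorted[10] = s$hippopotamu
  sorted[11] = tamus$hippopo
  sorted[12] = us$hippopotam
sorted[11] = tamus$hippopo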